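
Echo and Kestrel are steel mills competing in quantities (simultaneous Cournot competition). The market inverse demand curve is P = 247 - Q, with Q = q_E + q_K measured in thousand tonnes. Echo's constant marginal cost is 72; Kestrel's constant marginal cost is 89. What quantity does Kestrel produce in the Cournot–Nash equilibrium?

47

Echo's profit: π_E = (247 - Q)q_E - (72q_E). Setting ∂π_E/∂q_E = 0: 175 - 2q_E - (q_K) = 0.
Kestrel's first-order condition: 158 - 2q_K - (q_E) = 0.
So q_E = (175 - q_K)/2 and q_K = (158 - q_E)/2.
Solving the pair: q_E = 64, q_K = 47.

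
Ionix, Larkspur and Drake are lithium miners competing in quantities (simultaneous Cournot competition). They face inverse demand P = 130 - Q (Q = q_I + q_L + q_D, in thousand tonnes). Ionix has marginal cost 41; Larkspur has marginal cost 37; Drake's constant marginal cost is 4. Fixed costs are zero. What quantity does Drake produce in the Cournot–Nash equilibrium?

Ionix's profit: π_I = (130 - Q)q_I - (41q_I). Setting ∂π_I/∂q_I = 0: 89 - 2q_I - (q_L + q_D) = 0.
Larkspur's first-order condition: 93 - 2q_L - (q_I + q_D) = 0.
Drake's first-order condition: 126 - 2q_D - (q_I + q_L) = 0.
Summing all 3 equations gives 308 − 4Q = 0, hence Q = 77.
Back-substituting: q_I = (89 − 77) = 12, q_L = (93 − 77) = 16, q_D = (126 − 77) = 49.

49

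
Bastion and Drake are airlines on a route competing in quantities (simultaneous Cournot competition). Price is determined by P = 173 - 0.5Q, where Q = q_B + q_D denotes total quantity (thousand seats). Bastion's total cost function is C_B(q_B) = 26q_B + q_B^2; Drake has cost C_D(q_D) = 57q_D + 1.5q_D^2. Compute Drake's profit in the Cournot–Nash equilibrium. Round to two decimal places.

1091.54

Bastion's profit: π_B = (173 - 0.5Q)q_B - (26q_B + q_B²). Setting ∂π_B/∂q_B = 0: 147 - 3q_B - (1/2)(q_D) = 0.
Drake's profit: π_D = (173 - 0.5Q)q_D - (57q_D + (3/2)q_D²). Setting ∂π_D/∂q_D = 0: 116 - 4q_D - (1/2)(q_B) = 0.
Best responses: q_B = (147 - (1/2)q_D)/3, q_D = (116 - (1/2)q_B)/4.
Solving the pair: q_B = 45.1064, q_D = 1098/47.
Price P = 173 - (1/2)·68.4681 = 138.7660.
Drake's profit: 138.7660·(1098/47) - 57·(1098/47) - (3/2)(1098/47)² = 1091.5383.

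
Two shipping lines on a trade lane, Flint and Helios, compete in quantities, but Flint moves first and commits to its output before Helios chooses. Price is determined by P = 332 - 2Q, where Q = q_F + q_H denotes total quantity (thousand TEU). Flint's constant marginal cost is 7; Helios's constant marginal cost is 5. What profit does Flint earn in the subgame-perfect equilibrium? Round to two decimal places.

6520.56

The follower Helios best-responds to any q_F: π_H = (332 - 2Q)q_H - 5q_H.
Setting the follower's marginal profit to zero, 327 - 2q_F - 4q_H = 0, i.e. q_H = (327 - 2q_F)/4.
Flint substitutes q_H(q_F) into its own profit: π_F = q_F(332 - 2q_F - (327 - 2q_F)/2) - 7q_F = (337/2 - q_F)q_F - 7q_F.
The leader's first-order condition 323/2 - 2q_F = 0 yields q_F = 323/4.
Then q_H = (327 - 2·(323/4))/4 = 331/8.
Price P = 332 - 2·(977/8) = 351/4.
Flint's profit: (351/4 - 7)·(323/4) = 6520.5625.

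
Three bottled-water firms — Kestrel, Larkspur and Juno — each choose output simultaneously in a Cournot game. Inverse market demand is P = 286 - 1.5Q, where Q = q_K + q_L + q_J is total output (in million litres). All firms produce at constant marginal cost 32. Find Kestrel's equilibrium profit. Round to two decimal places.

2688.17

Each firm earns π_i = (286 - 1.5Q)q_i - 32q_i.
First-order condition (treating rivals' output as given): 254 - 3q_i - (3/2)·Σ_{j≠i} q_j = 0.
By symmetry each firm produces the same amount; substituting Σ_{j≠i} q_j = 2q_i yields q_i = 254/6 = 127/3.
Price P = 286 - (3/2)·127 = 191/2.
Kestrel's profit: (191/2 - 32)·(127/3) = 2688.1667.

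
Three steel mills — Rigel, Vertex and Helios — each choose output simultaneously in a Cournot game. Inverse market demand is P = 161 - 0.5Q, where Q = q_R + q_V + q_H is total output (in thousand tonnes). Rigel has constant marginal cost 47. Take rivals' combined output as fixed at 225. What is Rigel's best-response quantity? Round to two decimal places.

With rivals' combined output fixed at 225, Rigel's profit is π_R = (161 - (1/2)·225 - (1/2)q_R)q_R - (47q_R) = (97/2 - (1/2)q_R)q_R - (47q_R).
∂π_R/∂q_R = 3/2 - q_R = 0, so q_R = 3/2.

1.50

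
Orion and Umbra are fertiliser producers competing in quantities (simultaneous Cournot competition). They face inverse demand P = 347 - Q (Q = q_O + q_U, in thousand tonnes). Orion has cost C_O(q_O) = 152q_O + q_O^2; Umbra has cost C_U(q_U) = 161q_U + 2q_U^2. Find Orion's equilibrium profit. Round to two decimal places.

Orion's profit: π_O = (347 - Q)q_O - (152q_O + q_O²). Setting ∂π_O/∂q_O = 0: 195 - 4q_O - (q_U) = 0.
Umbra's first-order condition: 186 - 6q_U - (q_O) = 0.
So q_O = (195 - q_U)/4 and q_U = (186 - q_O)/6.
Substituting one into the other gives q_O = 984/23 and q_U = 549/23.
Price P = 347 - 1533/23 = 280.3478.
Orion's profit: 280.3478·(984/23) - 152·(984/23) - (984/23)² = 3660.7032.

3660.70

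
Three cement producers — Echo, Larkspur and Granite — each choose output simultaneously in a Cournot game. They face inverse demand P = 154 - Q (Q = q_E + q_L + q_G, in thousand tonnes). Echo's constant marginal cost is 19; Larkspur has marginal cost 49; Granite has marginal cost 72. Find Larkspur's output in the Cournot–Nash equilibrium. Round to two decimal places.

Echo's profit: π_E = (154 - Q)q_E - (19q_E). Setting ∂π_E/∂q_E = 0: 135 - 2q_E - (q_L + q_G) = 0.
Larkspur's first-order condition: 105 - 2q_L - (q_E + q_G) = 0.
Granite's first-order condition: 82 - 2q_G - (q_E + q_L) = 0.
Summing all 3 equations gives 322 − 4Q = 0, hence Q = 161/2.
Back-substituting: q_E = (135 − 161/2) = 109/2, q_L = (105 − 161/2) = 49/2, q_G = (82 − 161/2) = 3/2.

24.50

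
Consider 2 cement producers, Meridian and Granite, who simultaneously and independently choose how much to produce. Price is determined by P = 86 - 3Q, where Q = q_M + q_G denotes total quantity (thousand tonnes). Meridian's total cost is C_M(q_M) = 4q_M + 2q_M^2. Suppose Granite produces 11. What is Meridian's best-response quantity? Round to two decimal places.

With the rival's output fixed at 11, Meridian's profit is π_M = (86 - 3·11 - 3q_M)q_M - (4q_M + 2q_M²) = (53 - 3q_M)q_M - (4q_M + 2q_M²).
∂π_M/∂q_M = 49 - 10q_M = 0, so q_M = 49/10.

4.90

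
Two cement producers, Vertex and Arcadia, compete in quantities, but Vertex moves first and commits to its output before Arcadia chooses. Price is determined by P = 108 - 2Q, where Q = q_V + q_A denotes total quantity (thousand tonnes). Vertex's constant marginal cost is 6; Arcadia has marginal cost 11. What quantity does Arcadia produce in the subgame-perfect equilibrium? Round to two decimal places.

Solve by backward induction. Given q_V, the follower Arcadia maximises π_A = (108 - 2q_V - 2q_A)q_A - 11q_A.
Follower FOC: 97 - 2q_V - 4q_A = 0, so q_A(q_V) = (97 - 2q_V)/4.
Vertex substitutes q_A(q_V) into its own profit: π_V = q_V(108 - 2q_V - (97 - 2q_V)/2) - 6q_V = (119/2 - q_V)q_V - 6q_V.
The leader's first-order condition 107/2 - 2q_V = 0 yields q_V = 107/4.
Then q_A = (97 - 2·(107/4))/4 = 87/8.

10.88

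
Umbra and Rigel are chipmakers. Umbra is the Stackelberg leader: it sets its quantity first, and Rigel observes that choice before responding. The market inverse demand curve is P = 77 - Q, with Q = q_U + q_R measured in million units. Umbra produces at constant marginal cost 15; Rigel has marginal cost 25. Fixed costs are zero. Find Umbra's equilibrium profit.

The follower Rigel best-responds to any q_U: π_R = (77 - Q)q_R - 25q_R.
∂π_R/∂q_R = 52 - q_U - 2q_R = 0 gives the reaction function q_R = (52 - q_U)/2.
Umbra substitutes q_R(q_U) into its own profit: π_U = q_U(77 - q_U - (52 - q_U)/2) - 15q_U = (51 - (1/2)q_U)q_U - 15q_U.
The leader's first-order condition 36 - q_U = 0 yields q_U = 36.
Then q_R = (52 - 36)/2 = 8.
Price P = 77 - 44 = 33.
Umbra's profit: (33 - 15)·36 = 648.

648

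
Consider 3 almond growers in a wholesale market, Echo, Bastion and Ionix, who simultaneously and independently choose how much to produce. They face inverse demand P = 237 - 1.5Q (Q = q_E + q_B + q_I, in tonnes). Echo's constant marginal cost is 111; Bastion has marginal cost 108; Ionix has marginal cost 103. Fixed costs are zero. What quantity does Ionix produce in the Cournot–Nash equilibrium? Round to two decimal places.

24.50

Echo's profit: π_E = (237 - 1.5Q)q_E - (111q_E). Setting ∂π_E/∂q_E = 0: 126 - 3q_E - (3/2)(q_B + q_I) = 0.
Bastion's profit: π_B = (237 - 1.5Q)q_B - (108q_B). Setting ∂π_B/∂q_B = 0: 129 - 3q_B - (3/2)(q_E + q_I) = 0.
Ionix's profit: π_I = (237 - 1.5Q)q_I - (103q_I). Setting ∂π_I/∂q_I = 0: 134 - 3q_I - (3/2)(q_E + q_B) = 0.
Summing all 3 equations gives 389 − 6Q = 0, hence Q = 389/6.
Back-substituting: q_E = (126 − 389/4)/(3/2) = 115/6, q_B = (129 − 389/4)/(3/2) = 127/6, q_I = (134 − 389/4)/(3/2) = 49/2.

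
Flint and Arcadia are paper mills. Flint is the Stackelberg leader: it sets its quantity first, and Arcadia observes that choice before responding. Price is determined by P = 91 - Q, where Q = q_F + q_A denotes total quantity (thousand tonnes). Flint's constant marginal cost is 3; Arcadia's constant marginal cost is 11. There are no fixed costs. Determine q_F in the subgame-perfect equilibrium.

48

Solve by backward induction. Given q_F, the follower Arcadia maximises π_A = (91 - q_F - q_A)q_A - 11q_A.
∂π_A/∂q_A = 80 - q_F - 2q_A = 0 gives the reaction function q_A = (80 - q_F)/2.
Flint substitutes q_A(q_F) into its own profit: π_F = q_F(91 - q_F - (80 - q_F)/2) - 3q_F = (51 - (1/2)q_F)q_F - 3q_F.
Leader FOC: 48 - q_F = 0, so q_F = 48.
Then q_A = (80 - 48)/2 = 16.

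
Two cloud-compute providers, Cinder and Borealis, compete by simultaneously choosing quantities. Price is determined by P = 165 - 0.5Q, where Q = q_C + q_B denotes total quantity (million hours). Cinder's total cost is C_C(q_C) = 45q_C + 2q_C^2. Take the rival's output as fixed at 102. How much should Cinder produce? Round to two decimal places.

13.80

With the rival's output fixed at 102, Cinder's profit is π_C = (165 - (1/2)·102 - (1/2)q_C)q_C - (45q_C + 2q_C²) = (114 - (1/2)q_C)q_C - (45q_C + 2q_C²).
∂π_C/∂q_C = 69 - 5q_C = 0, so q_C = 69/5.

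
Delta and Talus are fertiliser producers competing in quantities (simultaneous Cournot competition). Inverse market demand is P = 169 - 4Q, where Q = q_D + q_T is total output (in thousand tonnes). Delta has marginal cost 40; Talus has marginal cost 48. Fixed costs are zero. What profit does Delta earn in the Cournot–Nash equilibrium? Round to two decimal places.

Delta's profit: π_D = (169 - 4Q)q_D - (40q_D). Setting ∂π_D/∂q_D = 0: 129 - 8q_D - 4(q_T) = 0.
Talus's first-order condition: 121 - 8q_T - 4(q_D) = 0.
Rearranging gives the reaction functions q_D = (129 - 4q_T)/8 and q_T = (121 - 4q_D)/8.
Solving the pair: q_D = 137/12, q_T = 113/12.
Price P = 169 - 4·(125/6) = 257/3.
Delta's profit: (257/3 - 40)·(137/12) = 521.3611.

521.36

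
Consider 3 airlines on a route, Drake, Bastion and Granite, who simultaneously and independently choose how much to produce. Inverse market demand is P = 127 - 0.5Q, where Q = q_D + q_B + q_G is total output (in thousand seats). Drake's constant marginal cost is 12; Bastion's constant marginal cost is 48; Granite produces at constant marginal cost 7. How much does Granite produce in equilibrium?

Drake's profit: π_D = (127 - 0.5Q)q_D - (12q_D). Setting ∂π_D/∂q_D = 0: 115 - q_D - (1/2)(q_B + q_G) = 0.
Bastion's profit: π_B = (127 - 0.5Q)q_B - (48q_B). Setting ∂π_B/∂q_B = 0: 79 - q_B - (1/2)(q_D + q_G) = 0.
Granite's first-order condition: 120 - q_G - (1/2)(q_D + q_B) = 0.
Adding the 3 first-order conditions: 314 − 2Q = 0, so Q = 157.
Back-substituting: q_D = (115 − 157/2)/(1/2) = 73, q_B = (79 − 157/2)/(1/2) = 1, q_G = (120 − 157/2)/(1/2) = 83.

83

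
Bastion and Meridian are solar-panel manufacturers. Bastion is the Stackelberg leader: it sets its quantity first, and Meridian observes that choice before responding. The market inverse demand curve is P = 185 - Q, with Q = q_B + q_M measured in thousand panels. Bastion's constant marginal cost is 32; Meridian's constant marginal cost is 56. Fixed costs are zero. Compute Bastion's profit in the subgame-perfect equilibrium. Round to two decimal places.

3916.13

Solve by backward induction. Given q_B, the follower Meridian maximises π_M = (185 - q_B - q_M)q_M - 56q_M.
Setting the follower's marginal profit to zero, 129 - q_B - 2q_M = 0, i.e. q_M = (129 - q_B)/2.
The leader anticipates this reaction. Substituting into P = 185 - Q gives P = 241/2 - (1/2)q_B, so π_B = (241/2 - (1/2)q_B)q_B - 32q_B.
The leader's first-order condition 177/2 - q_B = 0 yields q_B = 177/2.
Then q_M = (129 - 177/2)/2 = 81/4.
Price P = 185 - 435/4 = 305/4.
Bastion's profit: (305/4 - 32)·(177/2) = 3916.1250.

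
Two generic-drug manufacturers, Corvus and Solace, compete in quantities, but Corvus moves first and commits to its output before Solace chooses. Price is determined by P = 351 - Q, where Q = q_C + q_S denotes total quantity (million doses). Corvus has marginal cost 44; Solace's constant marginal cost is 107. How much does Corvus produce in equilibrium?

185

The follower Solace best-responds to any q_C: π_S = (351 - Q)q_S - 107q_S.
Follower FOC: 244 - q_C - 2q_S = 0, so q_S(q_C) = (244 - q_C)/2.
The leader anticipates this reaction. Substituting into P = 351 - Q gives P = 229 - (1/2)q_C, so π_C = (229 - (1/2)q_C)q_C - 44q_C.
The leader's first-order condition 185 - q_C = 0 yields q_C = 185.
Then q_S = (244 - 185)/2 = 59/2.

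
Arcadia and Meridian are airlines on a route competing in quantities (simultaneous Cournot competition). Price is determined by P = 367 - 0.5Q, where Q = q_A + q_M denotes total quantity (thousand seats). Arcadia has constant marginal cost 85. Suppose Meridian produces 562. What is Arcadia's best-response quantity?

1

With the rival's output fixed at 562, Arcadia's profit is π_A = (367 - (1/2)·562 - (1/2)q_A)q_A - (85q_A) = (86 - (1/2)q_A)q_A - (85q_A).
∂π_A/∂q_A = 1 - q_A = 0, so q_A = 1.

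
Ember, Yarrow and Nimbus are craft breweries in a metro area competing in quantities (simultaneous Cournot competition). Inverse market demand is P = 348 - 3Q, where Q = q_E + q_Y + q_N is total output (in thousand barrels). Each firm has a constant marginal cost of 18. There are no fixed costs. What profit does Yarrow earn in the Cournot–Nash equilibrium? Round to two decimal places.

A representative firm's profit is π_i = q_i(348 - 3Q) - 18q_i.
Setting ∂π_i/∂q_i = 0 with rivals' quantities fixed: 330 - 6q_i - 3·Σ_{j≠i} q_j = 0.
By symmetry each firm produces the same amount; substituting Σ_{j≠i} q_j = 2q_i yields q_i = 330/12 = 55/2.
Price P = 348 - 3·(165/2) = 201/2.
Yarrow's profit: (201/2 - 18)·(55/2) = 2268.7500.

2268.75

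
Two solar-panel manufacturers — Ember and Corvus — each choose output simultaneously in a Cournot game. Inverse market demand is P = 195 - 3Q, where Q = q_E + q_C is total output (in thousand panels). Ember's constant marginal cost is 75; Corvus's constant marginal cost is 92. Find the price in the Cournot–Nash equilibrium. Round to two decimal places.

120.67

Ember's profit: π_E = (195 - 3Q)q_E - (75q_E). Setting ∂π_E/∂q_E = 0: 120 - 6q_E - 3(q_C) = 0.
Corvus's first-order condition: 103 - 6q_C - 3(q_E) = 0.
Rearranging gives the reaction functions q_E = (120 - 3q_C)/6 and q_C = (103 - 3q_E)/6.
Solving the pair: q_E = 137/9, q_C = 86/9.
Total output Q = 223/9, so price P = 195 - 3·(223/9) = 362/3.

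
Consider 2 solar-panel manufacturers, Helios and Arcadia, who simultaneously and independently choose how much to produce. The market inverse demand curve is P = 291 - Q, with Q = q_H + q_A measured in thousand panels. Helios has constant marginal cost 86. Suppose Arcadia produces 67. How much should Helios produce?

69

With the rival's output fixed at 67, Helios's profit is π_H = (291 - 67 - q_H)q_H - (86q_H) = (224 - q_H)q_H - (86q_H).
∂π_H/∂q_H = 138 - 2q_H = 0, so q_H = 69.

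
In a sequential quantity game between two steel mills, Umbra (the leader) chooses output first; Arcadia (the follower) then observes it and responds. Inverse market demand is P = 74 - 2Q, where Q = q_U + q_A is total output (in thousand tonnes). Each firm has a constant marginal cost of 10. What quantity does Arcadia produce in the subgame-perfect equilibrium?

8

The follower Arcadia best-responds to any q_U: π_A = (74 - 2Q)q_A - 10q_A.
Follower FOC: 64 - 2q_U - 4q_A = 0, so q_A(q_U) = (64 - 2q_U)/4.
Umbra substitutes q_A(q_U) into its own profit: π_U = q_U(74 - 2q_U - (64 - 2q_U)/2) - 10q_U = (42 - q_U)q_U - 10q_U.
The leader's first-order condition 32 - 2q_U = 0 yields q_U = 16.
Then q_A = (64 - 2·16)/4 = 8.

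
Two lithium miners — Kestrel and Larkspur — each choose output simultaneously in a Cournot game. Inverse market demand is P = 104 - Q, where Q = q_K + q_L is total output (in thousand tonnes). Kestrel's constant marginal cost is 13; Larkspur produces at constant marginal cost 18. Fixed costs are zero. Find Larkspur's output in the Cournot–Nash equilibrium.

Kestrel's profit: π_K = (104 - Q)q_K - (13q_K). Setting ∂π_K/∂q_K = 0: 91 - 2q_K - (q_L) = 0.
Larkspur's profit: π_L = (104 - Q)q_L - (18q_L). Setting ∂π_L/∂q_L = 0: 86 - 2q_L - (q_K) = 0.
So q_K = (91 - q_L)/2 and q_L = (86 - q_K)/2.
Solving the pair: q_K = 32, q_L = 27.

27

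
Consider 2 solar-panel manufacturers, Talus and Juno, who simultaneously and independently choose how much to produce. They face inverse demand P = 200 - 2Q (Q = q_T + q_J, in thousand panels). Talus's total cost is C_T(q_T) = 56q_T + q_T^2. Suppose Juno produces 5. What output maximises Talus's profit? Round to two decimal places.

With the rival's output fixed at 5, Talus's profit is π_T = (200 - 2·5 - 2q_T)q_T - (56q_T + q_T²) = (190 - 2q_T)q_T - (56q_T + q_T²).
∂π_T/∂q_T = 134 - 6q_T = 0, so q_T = 67/3.

22.33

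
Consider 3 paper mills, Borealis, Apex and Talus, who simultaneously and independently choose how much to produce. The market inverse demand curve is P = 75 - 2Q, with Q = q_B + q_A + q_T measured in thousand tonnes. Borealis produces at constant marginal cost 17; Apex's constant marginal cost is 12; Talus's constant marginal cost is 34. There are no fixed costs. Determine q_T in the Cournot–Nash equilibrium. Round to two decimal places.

Borealis's profit: π_B = (75 - 2Q)q_B - (17q_B). Setting ∂π_B/∂q_B = 0: 58 - 4q_B - 2(q_A + q_T) = 0.
Apex's profit: π_A = (75 - 2Q)q_A - (12q_A). Setting ∂π_A/∂q_A = 0: 63 - 4q_A - 2(q_B + q_T) = 0.
Talus's profit: π_T = (75 - 2Q)q_T - (34q_T). Setting ∂π_T/∂q_T = 0: 41 - 4q_T - 2(q_B + q_A) = 0.
Summing all 3 equations gives 162 − 8Q = 0, hence Q = 81/4.
Back-substituting: q_B = (58 − 81/2)/2 = 35/4, q_A = (63 − 81/2)/2 = 45/4, q_T = (41 − 81/2)/2 = 1/4.

0.25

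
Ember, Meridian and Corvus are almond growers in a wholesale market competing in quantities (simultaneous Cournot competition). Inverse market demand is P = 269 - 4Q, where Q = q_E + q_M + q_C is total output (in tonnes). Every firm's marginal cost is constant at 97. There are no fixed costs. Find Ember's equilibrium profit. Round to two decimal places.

A representative firm's profit is π_i = q_i(269 - 4Q) - 97q_i.
Setting ∂π_i/∂q_i = 0 with rivals' quantities fixed: 172 - 8q_i - 4·Σ_{j≠i} q_j = 0.
By symmetry each firm produces the same amount; substituting Σ_{j≠i} q_j = 2q_i yields q_i = 172/16 = 43/4.
Price P = 269 - 4·(129/4) = 140.
Ember's profit: (140 - 97)·(43/4) = 1849/4.

462.25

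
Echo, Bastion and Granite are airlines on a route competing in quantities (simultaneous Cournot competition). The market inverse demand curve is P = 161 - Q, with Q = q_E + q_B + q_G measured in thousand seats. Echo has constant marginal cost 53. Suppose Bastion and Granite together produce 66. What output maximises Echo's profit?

21

With rivals' combined output fixed at 66, Echo's profit is π_E = (161 - 66 - q_E)q_E - (53q_E) = (95 - q_E)q_E - (53q_E).
∂π_E/∂q_E = 42 - 2q_E = 0, so q_E = 21.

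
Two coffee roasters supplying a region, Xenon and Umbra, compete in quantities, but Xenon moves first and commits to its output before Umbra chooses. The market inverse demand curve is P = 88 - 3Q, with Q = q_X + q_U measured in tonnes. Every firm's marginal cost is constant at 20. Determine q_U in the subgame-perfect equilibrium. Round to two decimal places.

Solve by backward induction. Given q_X, the follower Umbra maximises π_U = (88 - 3q_X - 3q_U)q_U - 20q_U.
Follower FOC: 68 - 3q_X - 6q_U = 0, so q_U(q_X) = (68 - 3q_X)/6.
Xenon substitutes q_U(q_X) into its own profit: π_X = q_X(88 - 3q_X - (68 - 3q_X)/2) - 20q_X = (54 - (3/2)q_X)q_X - 20q_X.
The leader's first-order condition 34 - 3q_X = 0 yields q_X = 34/3.
Then q_U = (68 - 3·(34/3))/6 = 17/3.

5.67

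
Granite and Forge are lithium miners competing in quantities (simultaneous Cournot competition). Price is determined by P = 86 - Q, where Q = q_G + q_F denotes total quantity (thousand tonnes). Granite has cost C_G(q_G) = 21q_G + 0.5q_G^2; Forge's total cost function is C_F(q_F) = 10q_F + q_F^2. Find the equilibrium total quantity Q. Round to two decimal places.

Granite's profit: π_G = (86 - Q)q_G - (21q_G + (1/2)q_G²). Setting ∂π_G/∂q_G = 0: 65 - 3q_G - (q_F) = 0.
Forge's first-order condition: 76 - 4q_F - (q_G) = 0.
Best responses: q_G = (65 - q_F)/3, q_F = (76 - q_G)/4.
Substituting one into the other gives q_G = 184/11 and q_F = 163/11.
Total output Q = 184/11 + 163/11 = 347/11.

31.55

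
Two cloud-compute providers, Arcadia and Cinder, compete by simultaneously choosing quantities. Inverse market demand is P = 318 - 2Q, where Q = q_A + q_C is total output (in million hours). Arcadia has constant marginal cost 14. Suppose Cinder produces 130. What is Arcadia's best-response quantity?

11

With the rival's output fixed at 130, Arcadia's profit is π_A = (318 - 2·130 - 2q_A)q_A - (14q_A) = (58 - 2q_A)q_A - (14q_A).
∂π_A/∂q_A = 44 - 4q_A = 0, so q_A = 11.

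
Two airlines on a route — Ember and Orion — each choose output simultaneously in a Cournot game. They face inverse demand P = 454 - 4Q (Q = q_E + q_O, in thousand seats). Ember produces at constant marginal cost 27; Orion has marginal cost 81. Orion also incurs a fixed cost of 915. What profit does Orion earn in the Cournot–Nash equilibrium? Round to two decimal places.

Ember's profit: π_E = (454 - 4Q)q_E - (27q_E). Setting ∂π_E/∂q_E = 0: 427 - 8q_E - 4(q_O) = 0.
Orion's profit: π_O = (454 - 4Q)q_O - (81q_O). Setting ∂π_O/∂q_O = 0: 373 - 8q_O - 4(q_E) = 0.
Rearranging gives the reaction functions q_E = (427 - 4q_O)/8 and q_O = (373 - 4q_E)/8.
Substituting one into the other gives q_E = 481/12 and q_O = 319/12.
Price P = 454 - 4·(200/3) = 562/3.
Orion's profit: (562/3 - 81)·(319/12) - 915 = 1911.6944.

1911.69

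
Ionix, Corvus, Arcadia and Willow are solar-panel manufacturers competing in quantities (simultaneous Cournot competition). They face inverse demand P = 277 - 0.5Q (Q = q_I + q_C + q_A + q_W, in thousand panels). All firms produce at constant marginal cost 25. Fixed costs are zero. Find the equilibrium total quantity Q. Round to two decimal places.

403.20

Each firm earns π_i = (277 - 0.5Q)q_i - 25q_i.
First-order condition (treating rivals' output as given): 252 - q_i - (1/2)·Σ_{j≠i} q_j = 0.
With identical firms every q_j equals q_i, so Σ_{j≠i} q_j = 3q_i and 252 = (5/2)q_i, giving q_i = 504/5.
Total output Q = 504/5 + 504/5 + 504/5 + 504/5 = 403.2000.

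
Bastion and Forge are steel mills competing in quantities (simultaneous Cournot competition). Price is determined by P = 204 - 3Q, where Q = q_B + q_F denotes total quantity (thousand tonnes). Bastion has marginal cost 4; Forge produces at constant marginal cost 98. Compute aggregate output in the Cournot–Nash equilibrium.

Bastion's profit: π_B = (204 - 3Q)q_B - (4q_B). Setting ∂π_B/∂q_B = 0: 200 - 6q_B - 3(q_F) = 0.
Forge's first-order condition: 106 - 6q_F - 3(q_B) = 0.
Rearranging gives the reaction functions q_B = (200 - 3q_F)/6 and q_F = (106 - 3q_B)/6.
Solving the pair: q_B = 98/3, q_F = 4/3.
Total output Q = 98/3 + 4/3 = 34.

34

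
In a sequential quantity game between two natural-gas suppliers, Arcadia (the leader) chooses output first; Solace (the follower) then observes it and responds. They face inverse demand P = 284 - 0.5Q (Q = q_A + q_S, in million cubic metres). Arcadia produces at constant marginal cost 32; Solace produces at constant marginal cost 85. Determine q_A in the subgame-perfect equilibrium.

305

Solve by backward induction. Given q_A, the follower Solace maximises π_S = (284 - (1/2)q_A - (1/2)q_S)q_S - 85q_S.
∂π_S/∂q_S = 199 - (1/2)q_A - q_S = 0 gives the reaction function q_S = (199 - (1/2)q_A).
The leader anticipates this reaction. Substituting into P = 284 - 0.5Q gives P = 369/2 - (1/4)q_A, so π_A = (369/2 - (1/4)q_A)q_A - 32q_A.
Maximising: ∂π_A/∂q_A = 305/2 - (1/2)q_A = 0, giving q_A = 305.
Then q_S = (199 - (1/2)·305) = 93/2.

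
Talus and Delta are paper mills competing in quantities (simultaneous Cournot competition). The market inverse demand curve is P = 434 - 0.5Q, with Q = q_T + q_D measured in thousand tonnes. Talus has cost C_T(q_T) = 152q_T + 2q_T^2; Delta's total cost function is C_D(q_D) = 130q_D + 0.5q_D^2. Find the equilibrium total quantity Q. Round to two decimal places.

183.69

Talus's profit: π_T = (434 - 0.5Q)q_T - (152q_T + 2q_T²). Setting ∂π_T/∂q_T = 0: 282 - 5q_T - (1/2)(q_D) = 0.
Delta's profit: π_D = (434 - 0.5Q)q_D - (130q_D + (1/2)q_D²). Setting ∂π_D/∂q_D = 0: 304 - 2q_D - (1/2)(q_T) = 0.
Rearranging gives the reaction functions q_T = (282 - (1/2)q_D)/5 and q_D = (304 - (1/2)q_T)/2.
Substituting one into the other gives q_T = 1648/39 and q_D = 141.4359.
Total output Q = 1648/39 + 141.4359 = 183.6923.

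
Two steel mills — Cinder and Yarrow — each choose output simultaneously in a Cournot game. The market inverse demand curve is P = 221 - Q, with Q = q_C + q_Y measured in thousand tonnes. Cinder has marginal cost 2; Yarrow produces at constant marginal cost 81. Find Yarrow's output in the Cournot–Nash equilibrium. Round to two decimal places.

Cinder's profit: π_C = (221 - Q)q_C - (2q_C). Setting ∂π_C/∂q_C = 0: 219 - 2q_C - (q_Y) = 0.
Yarrow's first-order condition: 140 - 2q_Y - (q_C) = 0.
Best responses: q_C = (219 - q_Y)/2, q_Y = (140 - q_C)/2.
Solving the pair: q_C = 298/3, q_Y = 61/3.

20.33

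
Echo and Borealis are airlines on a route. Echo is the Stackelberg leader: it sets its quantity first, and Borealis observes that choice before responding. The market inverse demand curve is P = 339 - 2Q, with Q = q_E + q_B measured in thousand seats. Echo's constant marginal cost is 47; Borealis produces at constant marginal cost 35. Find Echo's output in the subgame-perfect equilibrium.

70

Solve by backward induction. Given q_E, the follower Borealis maximises π_B = (339 - 2q_E - 2q_B)q_B - 35q_B.
Setting the follower's marginal profit to zero, 304 - 2q_E - 4q_B = 0, i.e. q_B = (304 - 2q_E)/4.
The leader anticipates this reaction. Substituting into P = 339 - 2Q gives P = 187 - q_E, so π_E = (187 - q_E)q_E - 47q_E.
Leader FOC: 140 - 2q_E = 0, so q_E = 70.
Then q_B = (304 - 2·70)/4 = 41.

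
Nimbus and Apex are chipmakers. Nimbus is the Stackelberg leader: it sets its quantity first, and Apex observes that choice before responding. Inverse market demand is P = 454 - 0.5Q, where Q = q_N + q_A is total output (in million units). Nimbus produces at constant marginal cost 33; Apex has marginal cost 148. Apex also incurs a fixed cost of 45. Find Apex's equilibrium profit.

677

The follower Apex best-responds to any q_N: π_A = (454 - 0.5Q)q_A - 148q_A.
∂π_A/∂q_A = 306 - (1/2)q_N - q_A = 0 gives the reaction function q_A = (306 - (1/2)q_N).
The leader anticipates this reaction. Substituting into P = 454 - 0.5Q gives P = 301 - (1/4)q_N, so π_N = (301 - (1/4)q_N)q_N - 33q_N.
Maximising: ∂π_N/∂q_N = 268 - (1/2)q_N = 0, giving q_N = 536.
Then q_A = (306 - (1/2)·536) = 38.
Price P = 454 - (1/2)·574 = 167.
Apex's profit: (167 - 148)·38 - 45 = 677.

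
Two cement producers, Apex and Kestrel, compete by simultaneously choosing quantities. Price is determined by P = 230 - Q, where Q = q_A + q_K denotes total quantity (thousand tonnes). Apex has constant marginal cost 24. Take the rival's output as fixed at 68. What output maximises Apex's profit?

69

With the rival's output fixed at 68, Apex's profit is π_A = (230 - 68 - q_A)q_A - (24q_A) = (162 - q_A)q_A - (24q_A).
∂π_A/∂q_A = 138 - 2q_A = 0, so q_A = 69.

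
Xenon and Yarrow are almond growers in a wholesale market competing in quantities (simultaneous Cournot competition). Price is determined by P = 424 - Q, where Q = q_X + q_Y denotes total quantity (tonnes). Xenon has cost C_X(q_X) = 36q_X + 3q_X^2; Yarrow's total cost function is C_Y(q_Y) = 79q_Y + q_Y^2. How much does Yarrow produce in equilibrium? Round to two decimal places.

Xenon's profit: π_X = (424 - Q)q_X - (36q_X + 3q_X²). Setting ∂π_X/∂q_X = 0: 388 - 8q_X - (q_Y) = 0.
Yarrow's first-order condition: 345 - 4q_Y - (q_X) = 0.
So q_X = (388 - q_Y)/8 and q_Y = (345 - q_X)/4.
Substituting one into the other gives q_X = 1207/31 and q_Y = 76.5161.

76.52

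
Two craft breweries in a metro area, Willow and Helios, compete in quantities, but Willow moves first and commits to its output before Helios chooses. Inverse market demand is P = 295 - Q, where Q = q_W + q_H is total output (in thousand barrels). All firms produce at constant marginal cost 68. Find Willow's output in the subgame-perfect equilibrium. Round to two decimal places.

113.50

Solve by backward induction. Given q_W, the follower Helios maximises π_H = (295 - q_W - q_H)q_H - 68q_H.
∂π_H/∂q_H = 227 - q_W - 2q_H = 0 gives the reaction function q_H = (227 - q_W)/2.
The leader anticipates this reaction. Substituting into P = 295 - Q gives P = 363/2 - (1/2)q_W, so π_W = (363/2 - (1/2)q_W)q_W - 68q_W.
The leader's first-order condition 227/2 - q_W = 0 yields q_W = 227/2.
Then q_H = (227 - 227/2)/2 = 227/4.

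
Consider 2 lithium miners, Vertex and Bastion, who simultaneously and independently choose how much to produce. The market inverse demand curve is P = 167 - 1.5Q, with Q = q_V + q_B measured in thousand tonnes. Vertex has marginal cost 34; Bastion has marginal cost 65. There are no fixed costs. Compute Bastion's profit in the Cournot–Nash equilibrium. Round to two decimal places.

373.41

Vertex's profit: π_V = (167 - 1.5Q)q_V - (34q_V). Setting ∂π_V/∂q_V = 0: 133 - 3q_V - (3/2)(q_B) = 0.
Bastion's first-order condition: 102 - 3q_B - (3/2)(q_V) = 0.
So q_V = (133 - (3/2)q_B)/3 and q_B = (102 - (3/2)q_V)/3.
Solving the pair: q_V = 328/9, q_B = 142/9.
Price P = 167 - (3/2)·(470/9) = 266/3.
Bastion's profit: (266/3 - 65)·(142/9) = 373.4074.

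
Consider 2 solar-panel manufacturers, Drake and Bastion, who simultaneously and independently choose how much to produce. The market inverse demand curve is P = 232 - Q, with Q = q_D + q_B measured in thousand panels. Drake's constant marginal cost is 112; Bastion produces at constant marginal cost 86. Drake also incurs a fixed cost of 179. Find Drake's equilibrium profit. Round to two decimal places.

Drake's profit: π_D = (232 - Q)q_D - (112q_D). Setting ∂π_D/∂q_D = 0: 120 - 2q_D - (q_B) = 0.
Bastion's first-order condition: 146 - 2q_B - (q_D) = 0.
Best responses: q_D = (120 - q_B)/2, q_B = (146 - q_D)/2.
Solving the pair: q_D = 94/3, q_B = 172/3.
Price P = 232 - 266/3 = 430/3.
Drake's profit: (430/3 - 112)·(94/3) - 179 = 802.7778.

802.78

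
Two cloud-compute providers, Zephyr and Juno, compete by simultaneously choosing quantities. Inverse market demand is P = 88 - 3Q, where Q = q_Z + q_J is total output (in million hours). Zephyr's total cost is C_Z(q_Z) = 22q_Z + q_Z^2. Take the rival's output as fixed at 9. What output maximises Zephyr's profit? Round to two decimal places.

4.88

With the rival's output fixed at 9, Zephyr's profit is π_Z = (88 - 3·9 - 3q_Z)q_Z - (22q_Z + q_Z²) = (61 - 3q_Z)q_Z - (22q_Z + q_Z²).
∂π_Z/∂q_Z = 39 - 8q_Z = 0, so q_Z = 39/8.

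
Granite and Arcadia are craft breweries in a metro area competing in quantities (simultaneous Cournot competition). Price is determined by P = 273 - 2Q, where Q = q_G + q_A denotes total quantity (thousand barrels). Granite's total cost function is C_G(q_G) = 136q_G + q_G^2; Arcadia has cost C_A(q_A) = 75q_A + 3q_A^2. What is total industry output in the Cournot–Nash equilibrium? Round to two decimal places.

33.71

Granite's profit: π_G = (273 - 2Q)q_G - (136q_G + q_G²). Setting ∂π_G/∂q_G = 0: 137 - 6q_G - 2(q_A) = 0.
Arcadia's first-order condition: 198 - 10q_A - 2(q_G) = 0.
Rearranging gives the reaction functions q_G = (137 - 2q_A)/6 and q_A = (198 - 2q_G)/10.
Solving the pair: q_G = 487/28, q_A = 457/28.
Total output Q = 487/28 + 457/28 = 236/7.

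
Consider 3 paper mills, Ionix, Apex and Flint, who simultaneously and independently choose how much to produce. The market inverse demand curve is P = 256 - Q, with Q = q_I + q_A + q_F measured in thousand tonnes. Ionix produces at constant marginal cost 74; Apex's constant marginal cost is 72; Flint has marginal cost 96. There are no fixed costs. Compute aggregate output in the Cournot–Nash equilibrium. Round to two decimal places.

131.50

Ionix's profit: π_I = (256 - Q)q_I - (74q_I). Setting ∂π_I/∂q_I = 0: 182 - 2q_I - (q_A + q_F) = 0.
Apex's profit: π_A = (256 - Q)q_A - (72q_A). Setting ∂π_A/∂q_A = 0: 184 - 2q_A - (q_I + q_F) = 0.
Flint's first-order condition: 160 - 2q_F - (q_I + q_A) = 0.
Summing all 3 equations gives 526 − 4Q = 0, hence Q = 263/2.
Back-substituting: q_I = (182 − 263/2) = 101/2, q_A = (184 − 263/2) = 105/2, q_F = (160 − 263/2) = 57/2.
Total output Q = 101/2 + 105/2 + 57/2 = 263/2.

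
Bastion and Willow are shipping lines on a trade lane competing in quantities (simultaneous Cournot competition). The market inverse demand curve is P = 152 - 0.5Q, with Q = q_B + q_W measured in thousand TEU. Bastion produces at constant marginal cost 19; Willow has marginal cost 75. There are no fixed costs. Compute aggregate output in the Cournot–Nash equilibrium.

Bastion's profit: π_B = (152 - 0.5Q)q_B - (19q_B). Setting ∂π_B/∂q_B = 0: 133 - q_B - (1/2)(q_W) = 0.
Willow's first-order condition: 77 - q_W - (1/2)(q_B) = 0.
Rearranging gives the reaction functions q_B = (133 - (1/2)q_W) and q_W = (77 - (1/2)q_B).
Solving the pair: q_B = 126, q_W = 14.
Total output Q = 126 + 14 = 140.

140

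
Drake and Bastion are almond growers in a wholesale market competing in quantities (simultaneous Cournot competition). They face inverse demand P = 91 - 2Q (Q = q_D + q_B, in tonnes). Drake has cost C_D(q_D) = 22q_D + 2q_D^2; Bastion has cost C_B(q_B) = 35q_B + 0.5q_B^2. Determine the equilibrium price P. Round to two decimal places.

60.83

Drake's profit: π_D = (91 - 2Q)q_D - (22q_D + 2q_D²). Setting ∂π_D/∂q_D = 0: 69 - 8q_D - 2(q_B) = 0.
Bastion's first-order condition: 56 - 5q_B - 2(q_D) = 0.
Rearranging gives the reaction functions q_D = (69 - 2q_B)/8 and q_B = (56 - 2q_D)/5.
Substituting one into the other gives q_D = 233/36 and q_B = 155/18.
Total output Q = 181/12, so price P = 91 - 2·(181/12) = 365/6.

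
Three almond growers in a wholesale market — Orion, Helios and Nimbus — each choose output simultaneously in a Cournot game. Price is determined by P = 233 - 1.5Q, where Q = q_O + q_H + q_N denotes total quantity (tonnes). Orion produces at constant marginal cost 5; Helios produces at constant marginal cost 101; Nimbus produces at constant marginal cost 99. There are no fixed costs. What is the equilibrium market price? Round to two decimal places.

109.50

Orion's profit: π_O = (233 - 1.5Q)q_O - (5q_O). Setting ∂π_O/∂q_O = 0: 228 - 3q_O - (3/2)(q_H + q_N) = 0.
Helios's first-order condition: 132 - 3q_H - (3/2)(q_O + q_N) = 0.
Nimbus's profit: π_N = (233 - 1.5Q)q_N - (99q_N). Setting ∂π_N/∂q_N = 0: 134 - 3q_N - (3/2)(q_O + q_H) = 0.
Adding the 3 conditions: 494 − 3Q − 3Q = 0, i.e. Q = 247/3.
Back-substituting: q_O = (228 − 247/2)/(3/2) = 209/3, q_H = (132 − 247/2)/(3/2) = 17/3, q_N = (134 − 247/2)/(3/2) = 7.
Total output Q = 247/3, so price P = 233 - (3/2)·(247/3) = 219/2.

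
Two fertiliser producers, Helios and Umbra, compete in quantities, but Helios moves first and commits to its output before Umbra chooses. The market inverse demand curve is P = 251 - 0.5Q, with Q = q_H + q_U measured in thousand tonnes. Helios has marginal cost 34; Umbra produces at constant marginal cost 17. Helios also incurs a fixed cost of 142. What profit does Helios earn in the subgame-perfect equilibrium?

9858

Solve by backward induction. Given q_H, the follower Umbra maximises π_U = (251 - (1/2)q_H - (1/2)q_U)q_U - 17q_U.
Follower FOC: 234 - (1/2)q_H - q_U = 0, so q_U(q_H) = (234 - (1/2)q_H).
Helios substitutes q_U(q_H) into its own profit: π_H = q_H(251 - (1/2)q_H - (234 - (1/2)q_H)/2) - 34q_H = (134 - (1/4)q_H)q_H - 34q_H.
Maximising: ∂π_H/∂q_H = 100 - (1/2)q_H = 0, giving q_H = 200.
Then q_U = (234 - (1/2)·200) = 134.
Price P = 251 - (1/2)·334 = 84.
Helios's profit: (84 - 34)·200 - 142 = 9858.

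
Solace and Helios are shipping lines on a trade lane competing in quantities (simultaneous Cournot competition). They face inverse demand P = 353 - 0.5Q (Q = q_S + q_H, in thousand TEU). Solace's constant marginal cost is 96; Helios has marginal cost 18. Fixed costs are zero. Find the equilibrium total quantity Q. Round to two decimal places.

Solace's profit: π_S = (353 - 0.5Q)q_S - (96q_S). Setting ∂π_S/∂q_S = 0: 257 - q_S - (1/2)(q_H) = 0.
Helios's first-order condition: 335 - q_H - (1/2)(q_S) = 0.
So q_S = (257 - (1/2)q_H) and q_H = (335 - (1/2)q_S).
Solving the pair: q_S = 358/3, q_H = 826/3.
Total output Q = 358/3 + 826/3 = 1184/3.

394.67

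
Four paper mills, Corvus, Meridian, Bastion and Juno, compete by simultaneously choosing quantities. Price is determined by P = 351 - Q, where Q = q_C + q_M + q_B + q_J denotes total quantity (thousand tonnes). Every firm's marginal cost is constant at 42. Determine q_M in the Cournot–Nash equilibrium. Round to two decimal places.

61.80

A representative firm's profit is π_i = q_i(351 - Q) - 42q_i.
Setting ∂π_i/∂q_i = 0 with rivals' quantities fixed: 309 - 2q_i - Σ_{j≠i} q_j = 0.
With identical firms every q_j equals q_i, so Σ_{j≠i} q_j = 3q_i and 309 = 5q_i, giving q_i = 309/5.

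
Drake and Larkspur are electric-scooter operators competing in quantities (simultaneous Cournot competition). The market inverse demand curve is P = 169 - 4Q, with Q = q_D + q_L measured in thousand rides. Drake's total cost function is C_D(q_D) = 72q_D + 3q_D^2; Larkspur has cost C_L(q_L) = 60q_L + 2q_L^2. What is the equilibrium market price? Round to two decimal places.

119.89

Drake's profit: π_D = (169 - 4Q)q_D - (72q_D + 3q_D²). Setting ∂π_D/∂q_D = 0: 97 - 14q_D - 4(q_L) = 0.
Larkspur's first-order condition: 109 - 12q_L - 4(q_D) = 0.
Rearranging gives the reaction functions q_D = (97 - 4q_L)/14 and q_L = (109 - 4q_D)/12.
Substituting one into the other gives q_D = 91/19 and q_L = 569/76.
Total output Q = 933/76, so price P = 169 - 4·(933/76) = 119.8947.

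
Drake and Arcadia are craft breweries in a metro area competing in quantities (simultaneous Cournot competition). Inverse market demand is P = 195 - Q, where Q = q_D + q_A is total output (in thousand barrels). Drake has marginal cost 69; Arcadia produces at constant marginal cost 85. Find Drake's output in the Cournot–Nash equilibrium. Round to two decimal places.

47.33

Drake's profit: π_D = (195 - Q)q_D - (69q_D). Setting ∂π_D/∂q_D = 0: 126 - 2q_D - (q_A) = 0.
Arcadia's first-order condition: 110 - 2q_A - (q_D) = 0.
Rearranging gives the reaction functions q_D = (126 - q_A)/2 and q_A = (110 - q_D)/2.
Solving the pair: q_D = 142/3, q_A = 94/3.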